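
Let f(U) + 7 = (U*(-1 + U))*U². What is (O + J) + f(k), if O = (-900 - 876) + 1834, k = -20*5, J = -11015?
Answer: 100989036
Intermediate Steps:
k = -100
f(U) = -7 + U³*(-1 + U) (f(U) = -7 + (U*(-1 + U))*U² = -7 + U³*(-1 + U))
O = 58 (O = -1776 + 1834 = 58)
(O + J) + f(k) = (58 - 11015) + (-7 + (-100)⁴ - 1*(-100)³) = -10957 + (-7 + 100000000 - 1*(-1000000)) = -10957 + (-7 + 100000000 + 1000000) = -10957 + 100999993 = 100989036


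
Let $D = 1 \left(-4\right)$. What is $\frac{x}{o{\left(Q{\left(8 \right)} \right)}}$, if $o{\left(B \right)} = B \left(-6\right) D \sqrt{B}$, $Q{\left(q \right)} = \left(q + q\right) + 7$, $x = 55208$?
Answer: $\frac{6901 \sqrt{23}}{1587} \approx 20.854$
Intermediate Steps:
$D = -4$
$Q{\left(q \right)} = 7 + 2 q$ ($Q{\left(q \right)} = 2 q + 7 = 7 + 2 q$)
$o{\left(B \right)} = 24 B^{\frac{3}{2}}$ ($o{\left(B \right)} = B \left(-6\right) \left(-4\right) \sqrt{B} = - 6 B \left(-4\right) \sqrt{B} = 24 B \sqrt{B} = 24 B^{\frac{3}{2}}$)
$\frac{x}{o{\left(Q{\left(8 \right)} \right)}} = \frac{55208}{24 \left(7 + 2 \cdot 8\right)^{\frac{3}{2}}} = \frac{55208}{24 \left(7 + 16\right)^{\frac{3}{2}}} = \frac{55208}{24 \cdot 23^{\frac{3}{2}}} = \frac{55208}{24 \cdot 23 \sqrt{23}} = \frac{55208}{552 \sqrt{23}} = 55208 \frac{\sqrt{23}}{12696} = \frac{6901 \sqrt{23}}{1587}$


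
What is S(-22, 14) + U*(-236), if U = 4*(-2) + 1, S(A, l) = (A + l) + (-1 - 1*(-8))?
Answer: 1651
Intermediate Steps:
S(A, l) = 7 + A + l (S(A, l) = (A + l) + (-1 + 8) = (A + l) + 7 = 7 + A + l)
U = -7 (U = -8 + 1 = -7)
S(-22, 14) + U*(-236) = (7 - 22 + 14) - 7*(-236) = -1 + 1652 = 1651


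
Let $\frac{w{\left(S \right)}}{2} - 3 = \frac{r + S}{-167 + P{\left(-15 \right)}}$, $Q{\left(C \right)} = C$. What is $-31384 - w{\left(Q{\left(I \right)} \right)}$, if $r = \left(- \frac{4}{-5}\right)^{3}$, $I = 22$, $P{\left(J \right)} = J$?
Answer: $- \frac{51008348}{1625} \approx -31390.0$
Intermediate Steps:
$r = \frac{64}{125}$ ($r = \left(\left(-4\right) \left(- \frac{1}{5}\right)\right)^{3} = \left(\frac{4}{5}\right)^{3} = \frac{64}{125} \approx 0.512$)
$w{\left(S \right)} = \frac{68186}{11375} - \frac{S}{91}$ ($w{\left(S \right)} = 6 + 2 \frac{\frac{64}{125} + S}{-167 - 15} = 6 + 2 \frac{\frac{64}{125} + S}{-182} = 6 + 2 \left(\frac{64}{125} + S\right) \left(- \frac{1}{182}\right) = 6 + 2 \left(- \frac{32}{11375} - \frac{S}{182}\right) = 6 - \left(\frac{64}{11375} + \frac{S}{91}\right) = \frac{68186}{11375} - \frac{S}{91}$)
$-31384 - w{\left(Q{\left(I \right)} \right)} = -31384 - \left(\frac{68186}{11375} - \frac{22}{91}\right) = -31384 - \frac{9348}{1625} = - \frac{51008348}{1625}$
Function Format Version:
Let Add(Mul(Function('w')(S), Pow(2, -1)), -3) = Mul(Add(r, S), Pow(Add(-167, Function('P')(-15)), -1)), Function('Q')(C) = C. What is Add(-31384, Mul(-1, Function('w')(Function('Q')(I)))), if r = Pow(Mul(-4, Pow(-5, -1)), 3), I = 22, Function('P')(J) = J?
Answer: Rational(-51008348, 1625) ≈ -31390.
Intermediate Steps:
r = Rational(64, 125) (r = Pow(Mul(-4, Rational(-1, 5)), 3) = Pow(Rational(4, 5), 3) = Rational(64, 125) ≈ 0.51200)
Function('w')(S) = Add(Rational(68186, 11375), Mul(Rational(-1, 91), S)) (Function('w')(S) = Add(6, Mul(2, Mul(Add(Rational(64, 125), S), Pow(Add(-167, -15), -1)))) = Add(6, Mul(2, Mul(Add(Rational(64, 125), S), Pow(-182, -1)))) = Add(6, Mul(2, Mul(Add(Rational(64, 125), S), Rational(-1, 182)))) = Add(6, Mul(2, Add(Rational(-32, 11375), Mul(Rational(-1, 182), S)))) = Add(6, Add(Rational(-64, 11375), Mul(Rational(-1, 91), S))) = Add(Rational(68186, 11375), Mul(Rational(-1, 91), S)))
Add(-31384, Mul(-1, Function('w')(Function('Q')(I)))) = Add(-31384, Mul(-1, Add(Rational(68186, 11375), Mul(Rational(-1, 91), 22)))) = Add(-31384, Mul(-1, Add(Rational(68186, 11375), Rational(-22, 91)))) = Add(-31384, Mul(-1, Rational(9348, 1625))) = Add(-31384, Rational(-9348, 1625)) = Rational(-51008348, 1625)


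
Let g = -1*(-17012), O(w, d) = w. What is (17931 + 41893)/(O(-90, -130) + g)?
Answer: 29912/8461 ≈ 3.5353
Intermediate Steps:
g = 17012
(17931 + 41893)/(O(-90, -130) + g) = (17931 + 41893)/(-90 + 17012) = 59824/16922 = 59824*(1/16922) = 29912/8461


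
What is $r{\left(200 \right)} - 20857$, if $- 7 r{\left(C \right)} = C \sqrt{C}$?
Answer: $-20857 - \frac{2000 \sqrt{2}}{7} \approx -21261.0$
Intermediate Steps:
$r{\left(C \right)} = - \frac{C^{\frac{3}{2}}}{7}$ ($r{\left(C \right)} = - \frac{C \sqrt{C}}{7} = - \frac{C^{\frac{3}{2}}}{7}$)
$r{\left(200 \right)} - 20857 = - \frac{200^{\frac{3}{2}}}{7} - 20857 = - \frac{2000 \sqrt{2}}{7} - 20857 = -20857 - \frac{2000 \sqrt{2}}{7}$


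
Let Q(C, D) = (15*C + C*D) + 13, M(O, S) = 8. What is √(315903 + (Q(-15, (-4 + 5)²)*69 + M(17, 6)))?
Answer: 2*√75062 ≈ 547.95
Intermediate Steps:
Q(C, D) = 13 + 15*C + C*D
√(315903 + (Q(-15, (-4 + 5)²)*69 + M(17, 6))) = √(315903 + ((13 + 15*(-15) - 15*(-4 + 5)²)*69 + 8)) = √(315903 + ((13 - 225 - 15*1²)*69 + 8)) = √(315903 + ((13 - 225 - 15*1)*69 + 8)) = √(315903 + ((13 - 225 - 15)*69 + 8)) = √(315903 + (-227*69 + 8)) = √(315903 + (-15663 + 8)) = √(315903 - 15655) = √300248 = 2*√75062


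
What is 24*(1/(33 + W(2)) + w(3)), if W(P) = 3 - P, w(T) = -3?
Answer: -1212/17 ≈ -71.294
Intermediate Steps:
24*(1/(33 + W(2)) + w(3)) = 24*(1/(33 + (3 - 1*2)) - 3) = 24*(1/(33 + (3 - 2)) - 3) = 24*(1/(33 + 1) - 3) = 24*(1/34 - 3) = 24*(-101/34) = -1212/17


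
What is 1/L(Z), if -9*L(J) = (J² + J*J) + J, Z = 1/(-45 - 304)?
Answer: 1096209/347 ≈ 3159.1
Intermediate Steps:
Z = -1/349 (Z = 1/(-349) = -1/349 ≈ -0.0028653)
L(J) = -2*J²/9 - J/9 (L(J) = -((J² + J*J) + J)/9 = -((J² + J²) + J)/9 = -(2*J² + J)/9 = -(J + 2*J²)/9 = -2*J²/9 - J/9)
1/L(Z) = 1/(-⅑*(-1/349)*(1 + 2*(-1/349))) = 1/(-⅑*(-1/349)*(1 - 2/349)) = 1/(-⅑*(-1/349)*347/349) = 1/(347/1096209) = 1096209/347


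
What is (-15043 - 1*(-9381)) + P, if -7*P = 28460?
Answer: -68094/7 ≈ -9727.7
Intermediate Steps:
P = -28460/7 (P = -⅐*28460 = -28460/7 ≈ -4065.7)
(-15043 - 1*(-9381)) + P = (-15043 - 1*(-9381)) - 28460/7 = (-15043 + 9381) - 28460/7 = -5662 - 28460/7 = -68094/7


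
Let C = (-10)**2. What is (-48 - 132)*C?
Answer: -18000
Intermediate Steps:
C = 100
(-48 - 132)*C = (-48 - 132)*100 = -180*100 = -18000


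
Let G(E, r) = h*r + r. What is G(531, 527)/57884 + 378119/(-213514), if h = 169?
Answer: -49255731/220697221 ≈ -0.22318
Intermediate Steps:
G(E, r) = 170*r (G(E, r) = 169*r + r = 170*r)
G(531, 527)/57884 + 378119/(-213514) = (170*527)/57884 + 378119/(-213514) = 89590*(1/57884) + 378119*(-1/213514) = 44795/28942 - 54017/30502 = -49255731/220697221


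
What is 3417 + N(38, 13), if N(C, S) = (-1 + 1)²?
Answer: 3417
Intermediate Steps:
N(C, S) = 0 (N(C, S) = 0² = 0)
3417 + N(38, 13) = 3417 + 0 = 3417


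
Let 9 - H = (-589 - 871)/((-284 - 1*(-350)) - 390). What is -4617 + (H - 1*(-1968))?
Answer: -214205/81 ≈ -2644.5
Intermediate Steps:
H = 364/81 (H = 9 - (-589 - 871)/((-284 - 1*(-350)) - 390) = 9 - (-1460)/((-284 + 350) - 390) = 9 - (-1460)/(66 - 390) = 9 - (-1460)/(-324) = 9 - (-1460)*(-1)/324 = 9 - 1*365/81 = 9 - 365/81 = 364/81 ≈ 4.4938)
-4617 + (H - 1*(-1968)) = -4617 + (364/81 - 1*(-1968)) = -4617 + (364/81 + 1968) = -4617 + 159772/81 = -214205/81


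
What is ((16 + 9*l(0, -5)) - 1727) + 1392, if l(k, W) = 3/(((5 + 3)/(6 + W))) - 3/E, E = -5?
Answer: -12409/40 ≈ -310.23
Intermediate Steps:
l(k, W) = 57/20 + 3*W/8 (l(k, W) = 3/(((5 + 3)/(6 + W))) - 3/(-5) = 3/((8/(6 + W))) - 3*(-⅕) = 3*(¾ + W/8) + ⅗ = (9/4 + 3*W/8) + ⅗ = 57/20 + 3*W/8)
((16 + 9*l(0, -5)) - 1727) + 1392 = ((16 + 9*(57/20 + (3/8)*(-5))) - 1727) + 1392 = ((16 + 9*(57/20 - 15/8)) - 1727) + 1392 = ((16 + 9*(39/40)) - 1727) + 1392 = ((16 + 351/40) - 1727) + 1392 = (991/40 - 1727) + 1392 = -68089/40 + 1392 = -12409/40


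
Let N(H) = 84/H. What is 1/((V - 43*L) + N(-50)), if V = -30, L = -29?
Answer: 25/30383 ≈ 0.00082283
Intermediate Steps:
1/((V - 43*L) + N(-50)) = 1/((-30 - 43*(-29)) + 84/(-50)) = 1/((-30 + 1247) + 84*(-1/50)) = 1/(1217 - 42/25) = 1/(30383/25) = 25/30383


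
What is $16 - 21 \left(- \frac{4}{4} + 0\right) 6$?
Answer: $142$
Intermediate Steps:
$16 - 21 \left(- \frac{4}{4} + 0\right) 6 = 16 - 21 \left(\left(-4\right) \frac{1}{4} + 0\right) 6 = 16 - 21 \left(-1 + 0\right) 6 = 16 - 21 \left(\left(-1\right) 6\right) = 16 - -126 = 16 + 126 = 142$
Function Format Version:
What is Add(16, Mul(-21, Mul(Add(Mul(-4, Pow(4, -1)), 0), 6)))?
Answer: 142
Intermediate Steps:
Add(16, Mul(-21, Mul(Add(Mul(-4, Pow(4, -1)), 0), 6))) = Add(16, Mul(-21, Mul(Add(Mul(-4, Rational(1, 4)), 0), 6))) = Add(16, Mul(-21, Mul(Add(-1, 0), 6))) = Add(16, Mul(-21, Mul(-1, 6))) = Add(16, Mul(-21, -6)) = Add(16, 126) = 142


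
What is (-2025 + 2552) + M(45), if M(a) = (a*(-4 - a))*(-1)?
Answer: 2732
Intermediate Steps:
M(a) = -a*(-4 - a)
(-2025 + 2552) + M(45) = (-2025 + 2552) + 45*(4 + 45) = 527 + 45*49 = 527 + 2205 = 2732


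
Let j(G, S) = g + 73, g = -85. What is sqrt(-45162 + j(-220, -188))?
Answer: I*sqrt(45174) ≈ 212.54*I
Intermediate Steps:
j(G, S) = -12 (j(G, S) = -85 + 73 = -12)
sqrt(-45162 + j(-220, -188)) = sqrt(-45162 - 12) = sqrt(-45174) = I*sqrt(45174)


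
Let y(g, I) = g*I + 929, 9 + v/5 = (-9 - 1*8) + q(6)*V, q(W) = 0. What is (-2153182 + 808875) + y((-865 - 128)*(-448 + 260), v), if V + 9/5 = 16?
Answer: -25612298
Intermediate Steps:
V = 71/5 (V = -9/5 + 16 = 71/5 ≈ 14.200)
v = -130 (v = -45 + 5*((-9 - 1*8) + 0*(71/5)) = -45 + 5*((-9 - 8) + 0) = -45 + 5*(-17 + 0) = -45 + 5*(-17) = -45 - 85 = -130)
y(g, I) = 929 + I*g (y(g, I) = I*g + 929 = 929 + I*g)
(-2153182 + 808875) + y((-865 - 128)*(-448 + 260), v) = (-2153182 + 808875) + (929 - 130*(-865 - 128)*(-448 + 260)) = -1344307 + (929 - (-129090)*(-188)) = -1344307 + (929 - 130*186684) = -1344307 + (929 - 24268920) = -1344307 - 24267991 = -25612298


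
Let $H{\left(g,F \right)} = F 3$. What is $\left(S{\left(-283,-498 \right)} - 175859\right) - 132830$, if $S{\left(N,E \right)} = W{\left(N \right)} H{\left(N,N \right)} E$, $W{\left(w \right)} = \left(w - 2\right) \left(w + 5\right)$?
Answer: $33498293771$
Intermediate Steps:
$H{\left(g,F \right)} = 3 F$
$W{\left(w \right)} = \left(-2 + w\right) \left(5 + w\right)$
$S{\left(N,E \right)} = 3 E N \left(-10 + N^{2} + 3 N\right)$ ($S{\left(N,E \right)} = \left(-10 + N^{2} + 3 N\right) 3 N E = 3 N \left(-10 + N^{2} + 3 N\right) E = 3 E N \left(-10 + N^{2} + 3 N\right)$)
$\left(S{\left(-283,-498 \right)} - 175859\right) - 132830 = \left(3 \left(-498\right) \left(-283\right) \left(-10 + \left(-283\right)^{2} + 3 \left(-283\right)\right) - 175859\right) - 132830 = \left(3 \left(-498\right) \left(-283\right) \left(-10 + 80089 - 849\right) - 175859\right) - 132830 = \left(3 \left(-498\right) \left(-283\right) 79230 - 175859\right) - 132830 = \left(33498602460 - 175859\right) - 132830 = 33498426601 - 132830 = 33498293771$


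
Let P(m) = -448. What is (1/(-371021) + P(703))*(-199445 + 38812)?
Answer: 26700001059897/371021 ≈ 7.1964e+7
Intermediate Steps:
(1/(-371021) + P(703))*(-199445 + 38812) = (1/(-371021) - 448)*(-199445 + 38812) = (-1/371021 - 448)*(-160633) = -166217409/371021*(-160633) = 26700001059897/371021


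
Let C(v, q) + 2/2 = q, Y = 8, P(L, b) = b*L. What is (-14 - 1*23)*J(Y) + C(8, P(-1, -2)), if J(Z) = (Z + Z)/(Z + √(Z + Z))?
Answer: -145/3 ≈ -48.333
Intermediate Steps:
P(L, b) = L*b
C(v, q) = -1 + q
J(Z) = 2*Z/(Z + √2*√Z) (J(Z) = (2*Z)/(Z + √(2*Z)) = (2*Z)/(Z + √2*√Z) = 2*Z/(Z + √2*√Z))
(-14 - 1*23)*J(Y) + C(8, P(-1, -2)) = (-14 - 1*23)*(2*8/(8 + √2*√8)) + (-1 - 1*(-2)) = (-14 - 23)*(2*8/(8 + √2*(2*√2))) + (-1 + 2) = -74*8/(8 + 4) + 1 = -74*8/12 + 1 = -37*4/3 + 1 = -148/3 + 1 = -145/3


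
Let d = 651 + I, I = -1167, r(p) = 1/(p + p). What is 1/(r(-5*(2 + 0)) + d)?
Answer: -20/10321 ≈ -0.0019378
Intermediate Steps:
r(p) = 1/(2*p)
d = -516 (d = 651 - 1167 = -516)
1/(r(-5*(2 + 0)) + d) = 1/(1/(2*((-5*(2 + 0)))) - 516) = 1/(1/(2*((-5*2))) - 516) = 1/((1/2)/(-10) - 516) = 1/((1/2)*(-1/10) - 516) = 1/(-1/20 - 516) = 1/(-10321/20) = -20/10321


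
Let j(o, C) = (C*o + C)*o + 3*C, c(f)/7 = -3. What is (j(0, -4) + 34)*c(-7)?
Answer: -462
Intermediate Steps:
c(f) = -21 (c(f) = 7*(-3) = -21)
j(o, C) = 3*C + o*(C + C*o) (j(o, C) = (C + C*o)*o + 3*C = o*(C + C*o) + 3*C = 3*C + o*(C + C*o))
(j(0, -4) + 34)*c(-7) = (-4*(3 + 0 + 0²) + 34)*(-21) = (-4*(3 + 0 + 0) + 34)*(-21) = (-4*3 + 34)*(-21) = (-12 + 34)*(-21) = 22*(-21) = -462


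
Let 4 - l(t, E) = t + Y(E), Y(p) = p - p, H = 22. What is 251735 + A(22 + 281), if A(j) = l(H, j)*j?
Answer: 246281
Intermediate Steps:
Y(p) = 0
l(t, E) = 4 - t (l(t, E) = 4 - (t + 0) = 4 - t)
A(j) = -18*j (A(j) = (4 - 1*22)*j = (4 - 22)*j = -18*j)
251735 + A(22 + 281) = 251735 - 18*(22 + 281) = 251735 - 18*303 = 251735 - 5454 = 246281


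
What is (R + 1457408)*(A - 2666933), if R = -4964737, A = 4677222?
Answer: -7050744908081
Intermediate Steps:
(R + 1457408)*(A - 2666933) = (-4964737 + 1457408)*(4677222 - 2666933) = -3507329*2010289 = -7050744908081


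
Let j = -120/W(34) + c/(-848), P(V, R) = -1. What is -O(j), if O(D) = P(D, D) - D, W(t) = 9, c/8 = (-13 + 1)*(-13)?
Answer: -2195/159 ≈ -13.805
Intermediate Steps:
c = 1248 (c = 8*((-13 + 1)*(-13)) = 8*(-12*(-13)) = 8*156 = 1248)
j = -2354/159 (j = -120/9 + 1248/(-848) = -120*⅑ + 1248*(-1/848) = -40/3 - 78/53 = -2354/159 ≈ -14.805)
O(D) = -1 - D
-O(j) = -(-1 - 1*(-2354/159)) = -(-1 + 2354/159) = -1*2195/159 = -2195/159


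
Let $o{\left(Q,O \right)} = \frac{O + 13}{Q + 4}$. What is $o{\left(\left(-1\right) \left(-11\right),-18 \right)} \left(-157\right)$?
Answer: $\frac{157}{3} \approx 52.333$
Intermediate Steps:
$o{\left(Q,O \right)} = \frac{13 + O}{4 + Q}$
$o{\left(\left(-1\right) \left(-11\right),-18 \right)} \left(-157\right) = \frac{13 - 18}{4 - -11} \left(-157\right) = \frac{1}{4 + 11} \left(-5\right) \left(-157\right) = \frac{1}{15} \left(-5\right) \left(-157\right) = \left(- \frac{1}{3}\right) \left(-157\right) = \frac{157}{3}$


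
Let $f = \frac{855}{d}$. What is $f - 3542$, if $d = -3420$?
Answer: $- \frac{14169}{4} \approx -3542.3$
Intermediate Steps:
$f = - \frac{1}{4}$ ($f = \frac{855}{-3420} = 855 \left(- \frac{1}{3420}\right) = - \frac{1}{4} \approx -0.25$)
$f - 3542 = - \frac{1}{4} - 3542 = - \frac{14169}{4}$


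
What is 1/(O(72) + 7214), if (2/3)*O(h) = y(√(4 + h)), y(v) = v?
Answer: 7214/52041625 - 3*√19/52041625 ≈ 0.00013837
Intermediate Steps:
O(h) = 3*√(4 + h)/2
1/(O(72) + 7214) = 1/(3*√(4 + 72)/2 + 7214) = 1/(3*√76/2 + 7214) = 1/(3*(2*√19)/2 + 7214) = 1/(3*√19 + 7214) = 1/(7214 + 3*√19)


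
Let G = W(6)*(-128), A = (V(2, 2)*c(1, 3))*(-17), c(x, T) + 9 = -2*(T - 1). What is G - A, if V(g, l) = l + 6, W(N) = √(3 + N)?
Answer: -2152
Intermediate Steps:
c(x, T) = -7 - 2*T (c(x, T) = -9 - 2*(T - 1) = -9 - 2*(-1 + T) = -9 + (2 - 2*T) = -7 - 2*T)
V(g, l) = 6 + l
A = 1768 (A = ((6 + 2)*(-7 - 2*3))*(-17) = (8*(-7 - 6))*(-17) = (8*(-13))*(-17) = -104*(-17) = 1768)
G = -384 (G = √(3 + 6)*(-128) = √9*(-128) = 3*(-128) = -384)
G - A = -384 - 1*1768 = -384 - 1768 = -2152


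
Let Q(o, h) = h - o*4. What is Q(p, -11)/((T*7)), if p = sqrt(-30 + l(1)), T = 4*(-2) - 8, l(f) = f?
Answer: 11/112 + I*sqrt(29)/28 ≈ 0.098214 + 0.19233*I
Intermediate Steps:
T = -16 (T = -8 - 8 = -16)
p = I*sqrt(29) (p = sqrt(-30 + 1) = sqrt(-29) = I*sqrt(29) ≈ 5.3852*I)
Q(o, h) = h - 4*o
Q(p, -11)/((T*7)) = (-11 - 4*I*sqrt(29))/((-16*7)) = (-11 - 4*I*sqrt(29))/(-112) = (-11 - 4*I*sqrt(29))*(-1/112) = 11/112 + I*sqrt(29)/28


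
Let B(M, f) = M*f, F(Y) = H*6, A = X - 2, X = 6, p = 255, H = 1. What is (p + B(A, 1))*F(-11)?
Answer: 1554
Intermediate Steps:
A = 4 (A = 6 - 2 = 4)
F(Y) = 6 (F(Y) = 1*6 = 6)
(p + B(A, 1))*F(-11) = (255 + 4*1)*6 = (255 + 4)*6 = 259*6 = 1554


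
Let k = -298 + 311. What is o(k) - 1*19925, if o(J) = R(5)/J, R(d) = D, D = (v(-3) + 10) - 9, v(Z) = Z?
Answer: -259027/13 ≈ -19925.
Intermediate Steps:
k = 13
D = -2 (D = (-3 + 10) - 9 = 7 - 9 = -2)
R(d) = -2
o(J) = -2/J
o(k) - 1*19925 = -2/13 - 1*19925 = -2*1/13 - 19925 = -2/13 - 19925 = -259027/13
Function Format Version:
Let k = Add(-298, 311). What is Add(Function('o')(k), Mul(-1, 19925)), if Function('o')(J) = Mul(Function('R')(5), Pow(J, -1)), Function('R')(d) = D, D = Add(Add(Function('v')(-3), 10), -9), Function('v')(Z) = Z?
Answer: Rational(-259027, 13) ≈ -19925.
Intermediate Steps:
k = 13
D = -2 (D = Add(Add(-3, 10), -9) = Add(7, -9) = -2)
Function('R')(d) = -2
Function('o')(J) = Mul(-2, Pow(J, -1))
Add(Function('o')(k), Mul(-1, 19925)) = Add(Mul(-2, Pow(13, -1)), Mul(-1, 19925)) = Add(Mul(-2, Rational(1, 13)), -19925) = Add(Rational(-2, 13), -19925) = Rational(-259027, 13)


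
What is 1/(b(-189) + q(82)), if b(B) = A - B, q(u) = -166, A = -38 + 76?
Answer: 1/61 ≈ 0.016393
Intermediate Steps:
A = 38
b(B) = 38 - B
1/(b(-189) + q(82)) = 1/((38 - 1*(-189)) - 166) = 1/((38 + 189) - 166) = 1/(227 - 166) = 1/61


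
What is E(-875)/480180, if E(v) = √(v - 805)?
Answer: I*√105/120045 ≈ 8.5359e-5*I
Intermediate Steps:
E(v) = √(-805 + v)
E(-875)/480180 = √(-805 - 875)/480180 = √(-1680)*(1/480180) = (4*I*√105)*(1/480180) = I*√105/120045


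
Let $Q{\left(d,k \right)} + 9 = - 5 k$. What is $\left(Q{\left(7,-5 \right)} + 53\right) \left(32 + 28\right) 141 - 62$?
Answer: $583678$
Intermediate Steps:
$Q{\left(d,k \right)} = -9 - 5 k$
$\left(Q{\left(7,-5 \right)} + 53\right) \left(32 + 28\right) 141 - 62 = \left(\left(-9 - -25\right) + 53\right) \left(32 + 28\right) 141 - 62 = \left(\left(-9 + 25\right) + 53\right) 60 \cdot 141 - 62 = \left(16 + 53\right) 60 \cdot 141 - 62 = 69 \cdot 60 \cdot 141 - 62 = 4140 \cdot 141 - 62 = 583740 - 62 = 583678$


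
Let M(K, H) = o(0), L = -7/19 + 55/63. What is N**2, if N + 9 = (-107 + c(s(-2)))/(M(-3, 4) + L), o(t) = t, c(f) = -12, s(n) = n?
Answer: 21868198641/364816 ≈ 59943.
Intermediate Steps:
L = 604/1197 (L = -7*1/19 + 55*(1/63) = -7/19 + 55/63 = 604/1197 ≈ 0.50459)
M(K, H) = 0
N = -147879/604 (N = -9 + (-107 - 12)/(0 + 604/1197) = -9 - 119/604/1197 = -9 - 119*1197/604 = -9 - 142443/604 = -147879/604 ≈ -244.83)
N**2 = (-147879/604)**2 = 21868198641/364816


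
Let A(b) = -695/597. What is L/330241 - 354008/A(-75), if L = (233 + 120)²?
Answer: 69794136292271/229517495 ≈ 3.0409e+5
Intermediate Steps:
A(b) = -695/597 (A(b) = -695*1/597 = -695/597)
L = 124609 (L = 353² = 124609)
L/330241 - 354008/A(-75) = 124609/330241 - 354008/(-695/597) = 124609*(1/330241) - 354008*(-597/695) = 124609/330241 + 211342776/695 = 69794136292271/229517495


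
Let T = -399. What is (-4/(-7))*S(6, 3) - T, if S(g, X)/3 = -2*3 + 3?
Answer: 2757/7 ≈ 393.86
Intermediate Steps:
S(g, X) = -9 (S(g, X) = 3*(-2*3 + 3) = 3*(-6 + 3) = 3*(-3) = -9)
(-4/(-7))*S(6, 3) - T = -4/(-7)*(-9) - 1*(-399) = -4*(-⅐)*(-9) + 399 = (4/7)*(-9) + 399 = -36/7 + 399 = 2757/7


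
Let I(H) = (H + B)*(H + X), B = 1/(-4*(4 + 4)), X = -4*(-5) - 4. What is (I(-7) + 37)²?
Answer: 707281/1024 ≈ 690.70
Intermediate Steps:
X = 16 (X = 20 - 4 = 16)
B = -1/32 (B = 1/(-4*8) = 1/(-32) = -1/32 ≈ -0.031250)
I(H) = (16 + H)*(-1/32 + H) (I(H) = (H - 1/32)*(H + 16) = (-1/32 + H)*(16 + H) = (16 + H)*(-1/32 + H))
(I(-7) + 37)² = ((-½ + (-7)² + (511/32)*(-7)) + 37)² = ((-½ + 49 - 3577/32) + 37)² = (-2025/32 + 37)² = (-841/32)² = 707281/1024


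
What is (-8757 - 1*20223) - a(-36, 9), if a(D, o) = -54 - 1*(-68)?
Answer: -28994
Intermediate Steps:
a(D, o) = 14 (a(D, o) = -54 + 68 = 14)
(-8757 - 1*20223) - a(-36, 9) = (-8757 - 1*20223) - 1*14 = (-8757 - 20223) - 14 = -28980 - 14 = -28994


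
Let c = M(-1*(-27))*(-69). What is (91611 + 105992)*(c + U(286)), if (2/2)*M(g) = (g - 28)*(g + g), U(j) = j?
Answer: 792783236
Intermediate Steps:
M(g) = 2*g*(-28 + g) (M(g) = (g - 28)*(g + g) = (-28 + g)*(2*g) = 2*g*(-28 + g))
c = 3726 (c = (2*(-1*(-27))*(-28 - 1*(-27)))*(-69) = (2*27*(-28 + 27))*(-69) = (2*27*(-1))*(-69) = -54*(-69) = 3726)
(91611 + 105992)*(c + U(286)) = (91611 + 105992)*(3726 + 286) = 197603*4012 = 792783236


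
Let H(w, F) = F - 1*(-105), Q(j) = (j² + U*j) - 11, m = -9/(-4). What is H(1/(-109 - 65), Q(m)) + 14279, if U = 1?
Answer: 230085/16 ≈ 14380.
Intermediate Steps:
m = 9/4 (m = -9*(-¼) = 9/4 ≈ 2.2500)
Q(j) = -11 + j + j² (Q(j) = (j² + 1*j) - 11 = (j² + j) - 11 = (j + j²) - 11 = -11 + j + j²)
H(w, F) = 105 + F (H(w, F) = F + 105 = 105 + F)
H(1/(-109 - 65), Q(m)) + 14279 = (105 + (-11 + 9/4 + (9/4)²)) + 14279 = (105 + (-11 + 9/4 + 81/16)) + 14279 = (105 - 59/16) + 14279 = 1621/16 + 14279 = 230085/16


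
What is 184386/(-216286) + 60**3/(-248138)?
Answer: -23117737317/13417193867 ≈ -1.7230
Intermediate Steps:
184386/(-216286) + 60**3/(-248138) = 184386*(-1/216286) + 216000*(-1/248138) = -92193/108143 - 108000/124069 = -23117737317/13417193867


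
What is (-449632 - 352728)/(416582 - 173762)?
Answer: -40118/12141 ≈ -3.3043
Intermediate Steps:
(-449632 - 352728)/(416582 - 173762) = -802360/242820 = -802360*1/242820 = -40118/12141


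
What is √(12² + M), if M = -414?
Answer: 3*I*√30 ≈ 16.432*I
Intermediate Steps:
√(12² + M) = √(12² - 414) = √(144 - 414) = √(-270) = 3*I*√30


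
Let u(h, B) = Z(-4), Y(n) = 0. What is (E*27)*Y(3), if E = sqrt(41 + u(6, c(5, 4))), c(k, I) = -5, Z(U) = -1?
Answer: 0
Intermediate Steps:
u(h, B) = -1
E = 2*sqrt(10) (E = sqrt(41 - 1) = sqrt(40) = 2*sqrt(10) ≈ 6.3246)
(E*27)*Y(3) = ((2*sqrt(10))*27)*0 = (54*sqrt(10))*0 = 0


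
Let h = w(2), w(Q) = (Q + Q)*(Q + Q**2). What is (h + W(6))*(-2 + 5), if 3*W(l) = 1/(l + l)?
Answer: 865/12 ≈ 72.083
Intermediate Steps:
w(Q) = 2*Q*(Q + Q**2) (w(Q) = (2*Q)*(Q + Q**2) = 2*Q*(Q + Q**2))
h = 24 (h = 2*2**2*(1 + 2) = 2*4*3 = 24)
W(l) = 1/(6*l) (W(l) = 1/(3*(l + l)) = 1/(3*((2*l))) = (1/(2*l))/3 = 1/(6*l))
(h + W(6))*(-2 + 5) = (24 + (1/6)/6)*(-2 + 5) = (24 + (1/6)*(1/6))*3 = (24 + 1/36)*3 = (865/36)*3 = 865/12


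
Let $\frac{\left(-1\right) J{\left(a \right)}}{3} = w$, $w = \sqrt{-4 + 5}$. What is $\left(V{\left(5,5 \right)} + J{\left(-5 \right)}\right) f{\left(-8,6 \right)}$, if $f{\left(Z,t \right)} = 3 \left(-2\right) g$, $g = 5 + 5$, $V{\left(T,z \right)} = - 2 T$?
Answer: $780$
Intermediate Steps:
$g = 10$
$w = 1$ ($w = \sqrt{1} = 1$)
$J{\left(a \right)} = -3$ ($J{\left(a \right)} = \left(-3\right) 1 = -3$)
$f{\left(Z,t \right)} = -60$ ($f{\left(Z,t \right)} = 3 \left(-2\right) 10 = \left(-6\right) 10 = -60$)
$\left(V{\left(5,5 \right)} + J{\left(-5 \right)}\right) f{\left(-8,6 \right)} = \left(\left(-2\right) 5 - 3\right) \left(-60\right) = \left(-10 - 3\right) \left(-60\right) = \left(-13\right) \left(-60\right) = 780$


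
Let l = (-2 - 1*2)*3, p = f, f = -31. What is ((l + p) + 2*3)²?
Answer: 1369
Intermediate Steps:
p = -31
l = -12 (l = (-2 - 2)*3 = -4*3 = -12)
((l + p) + 2*3)² = ((-12 - 31) + 2*3)² = (-43 + 6)² = (-37)² = 1369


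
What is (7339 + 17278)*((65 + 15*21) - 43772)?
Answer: -1068180864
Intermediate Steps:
(7339 + 17278)*((65 + 15*21) - 43772) = 24617*((65 + 315) - 43772) = 24617*(380 - 43772) = 24617*(-43392) = -1068180864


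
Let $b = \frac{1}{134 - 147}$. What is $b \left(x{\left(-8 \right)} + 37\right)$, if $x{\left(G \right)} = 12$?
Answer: $- \frac{49}{13} \approx -3.7692$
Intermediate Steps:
$b = - \frac{1}{13}$ ($b = \frac{1}{-13} = - \frac{1}{13} \approx -0.076923$)
$b \left(x{\left(-8 \right)} + 37\right) = - \frac{12 + 37}{13} = \left(- \frac{1}{13}\right) 49 = - \frac{49}{13}$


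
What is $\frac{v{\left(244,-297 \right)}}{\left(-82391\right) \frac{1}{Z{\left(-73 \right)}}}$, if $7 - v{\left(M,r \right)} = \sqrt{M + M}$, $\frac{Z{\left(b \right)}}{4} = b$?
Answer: $\frac{2044}{82391} - \frac{584 \sqrt{122}}{82391} \approx -0.053483$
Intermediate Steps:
$Z{\left(b \right)} = 4 b$
$v{\left(M,r \right)} = 7 - \sqrt{2} \sqrt{M}$ ($v{\left(M,r \right)} = 7 - \sqrt{M + M} = 7 - \sqrt{2 M} = 7 - \sqrt{2} \sqrt{M}$)
$\frac{v{\left(244,-297 \right)}}{\left(-82391\right) \frac{1}{Z{\left(-73 \right)}}} = \frac{7 - \sqrt{2} \sqrt{244}}{\left(-82391\right) \frac{1}{4 \left(-73\right)}} = \frac{7 - \sqrt{2} \cdot 2 \sqrt{61}}{\left(-82391\right) \frac{1}{-292}} = \frac{7 - 2 \sqrt{122}}{\left(-82391\right) \left(- \frac{1}{292}\right)} = \frac{7 - 2 \sqrt{122}}{\frac{82391}{292}} = \left(7 - 2 \sqrt{122}\right) \frac{292}{82391} = \frac{2044}{82391} - \frac{584 \sqrt{122}}{82391}$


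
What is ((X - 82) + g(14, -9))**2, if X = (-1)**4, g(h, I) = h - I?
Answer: 3364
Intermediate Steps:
X = 1
((X - 82) + g(14, -9))**2 = ((1 - 82) + (14 - 1*(-9)))**2 = (-81 + (14 + 9))**2 = (-81 + 23)**2 = (-58)**2 = 3364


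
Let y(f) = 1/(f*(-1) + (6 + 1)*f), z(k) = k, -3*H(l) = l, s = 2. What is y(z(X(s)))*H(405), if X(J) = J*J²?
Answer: -45/16 ≈ -2.8125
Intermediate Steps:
H(l) = -l/3
X(J) = J³
y(f) = 1/(6*f) (y(f) = 1/(-f + 7*f) = 1/(6*f))
y(z(X(s)))*H(405) = (1/(6*(2³)))*(-⅓*405) = ((⅙)/8)*(-135) = ((⅙)*(⅛))*(-135) = (1/48)*(-135) = -45/16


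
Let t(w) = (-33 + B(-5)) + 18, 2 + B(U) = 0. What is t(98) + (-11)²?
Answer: 104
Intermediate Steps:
B(U) = -2 (B(U) = -2 + 0 = -2)
t(w) = -17 (t(w) = (-33 - 2) + 18 = -35 + 18 = -17)
t(98) + (-11)² = -17 + (-11)² = -17 + 121 = 104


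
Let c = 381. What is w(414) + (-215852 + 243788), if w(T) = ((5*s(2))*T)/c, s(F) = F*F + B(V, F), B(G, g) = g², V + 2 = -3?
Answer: 3553392/127 ≈ 27979.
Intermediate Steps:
V = -5 (V = -2 - 3 = -5)
s(F) = 2*F² (s(F) = F*F + F² = F² + F² = 2*F²)
w(T) = 40*T/381 (w(T) = ((5*(2*2²))*T)/381 = ((5*(2*4))*T)*(1/381) = ((5*8)*T)*(1/381) = (40*T)*(1/381) = 40*T/381)
w(414) + (-215852 + 243788) = (40/381)*414 + (-215852 + 243788) = 5520/127 + 27936 = 3553392/127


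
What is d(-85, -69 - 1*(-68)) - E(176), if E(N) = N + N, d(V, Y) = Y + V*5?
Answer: -778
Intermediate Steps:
d(V, Y) = Y + 5*V
E(N) = 2*N
d(-85, -69 - 1*(-68)) - E(176) = ((-69 - 1*(-68)) + 5*(-85)) - 2*176 = ((-69 + 68) - 425) - 1*352 = (-1 - 425) - 352 = -426 - 352 = -778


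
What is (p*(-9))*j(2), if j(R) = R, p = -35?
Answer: 630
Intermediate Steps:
(p*(-9))*j(2) = -35*(-9)*2 = 315*2 = 630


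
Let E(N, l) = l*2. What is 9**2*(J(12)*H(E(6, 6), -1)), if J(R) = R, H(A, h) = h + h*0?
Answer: -972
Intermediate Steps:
E(N, l) = 2*l
H(A, h) = h (H(A, h) = h + 0 = h)
9**2*(J(12)*H(E(6, 6), -1)) = 9**2*(12*(-1)) = 81*(-12) = -972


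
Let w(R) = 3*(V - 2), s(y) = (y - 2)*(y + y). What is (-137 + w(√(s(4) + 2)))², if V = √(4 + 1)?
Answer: 20494 - 858*√5 ≈ 18575.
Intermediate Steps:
V = √5 ≈ 2.2361
s(y) = 2*y*(-2 + y) (s(y) = (-2 + y)*(2*y) = 2*y*(-2 + y))
w(R) = -6 + 3*√5 (w(R) = 3*(√5 - 2) = 3*(-2 + √5) = -6 + 3*√5)
(-137 + w(√(s(4) + 2)))² = (-137 + (-6 + 3*√5))² = (-143 + 3*√5)²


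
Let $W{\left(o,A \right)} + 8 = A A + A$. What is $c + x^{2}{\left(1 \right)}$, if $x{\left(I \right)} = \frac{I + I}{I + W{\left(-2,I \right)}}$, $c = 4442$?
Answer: $\frac{111054}{25} \approx 4442.2$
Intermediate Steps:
$W{\left(o,A \right)} = -8 + A + A^{2}$ ($W{\left(o,A \right)} = -8 + \left(A A + A\right) = -8 + \left(A^{2} + A\right) = -8 + \left(A + A^{2}\right) = -8 + A + A^{2}$)
$x{\left(I \right)} = \frac{2 I}{-8 + I^{2} + 2 I}$ ($x{\left(I \right)} = \frac{I + I}{I + \left(-8 + I + I^{2}\right)} = \frac{2 I}{-8 + I^{2} + 2 I}$)
$c + x^{2}{\left(1 \right)} = 4442 + \left(2 \cdot 1 \frac{1}{-8 + 1^{2} + 2 \cdot 1}\right)^{2} = 4442 + \left(2 \cdot 1 \frac{1}{-8 + 1 + 2}\right)^{2} = 4442 + \left(2 \cdot 1 \frac{1}{-5}\right)^{2} = 4442 + \left(2 \cdot 1 \left(- \frac{1}{5}\right)\right)^{2} = 4442 + \left(- \frac{2}{5}\right)^{2} = 4442 + \frac{4}{25} = \frac{111054}{25}$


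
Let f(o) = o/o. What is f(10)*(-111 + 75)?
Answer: -36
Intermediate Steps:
f(o) = 1
f(10)*(-111 + 75) = 1*(-111 + 75) = 1*(-36) = -36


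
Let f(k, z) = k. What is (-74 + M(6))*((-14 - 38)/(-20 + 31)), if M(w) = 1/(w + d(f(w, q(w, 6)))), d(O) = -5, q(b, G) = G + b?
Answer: 3796/11 ≈ 345.09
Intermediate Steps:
M(w) = 1/(-5 + w) (M(w) = 1/(w - 5) = 1/(-5 + w))
(-74 + M(6))*((-14 - 38)/(-20 + 31)) = (-74 + 1/(-5 + 6))*((-14 - 38)/(-20 + 31)) = (-74 + 1/1)*(-52/11) = (-74 + 1)*(-52*1/11) = -73*(-52/11) = 3796/11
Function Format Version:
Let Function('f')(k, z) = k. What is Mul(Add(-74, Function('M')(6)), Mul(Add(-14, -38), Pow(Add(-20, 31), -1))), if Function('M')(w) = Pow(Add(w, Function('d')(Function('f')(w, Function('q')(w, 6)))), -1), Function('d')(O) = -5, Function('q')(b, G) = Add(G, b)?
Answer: Rational(3796, 11) ≈ 345.09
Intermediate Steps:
Function('M')(w) = Pow(Add(-5, w), -1) (Function('M')(w) = Pow(Add(w, -5), -1) = Pow(Add(-5, w), -1))
Mul(Add(-74, Function('M')(6)), Mul(Add(-14, -38), Pow(Add(-20, 31), -1))) = Mul(Add(-74, Pow(Add(-5, 6), -1)), Mul(Add(-14, -38), Pow(Add(-20, 31), -1))) = Mul(Add(-74, Pow(1, -1)), Mul(-52, Pow(11, -1))) = Mul(Add(-74, 1), Mul(-52, Rational(1, 11))) = Mul(-73, Rational(-52, 11)) = Rational(3796, 11)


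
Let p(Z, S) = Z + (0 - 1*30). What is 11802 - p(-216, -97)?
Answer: 12048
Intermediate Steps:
p(Z, S) = -30 + Z (p(Z, S) = Z + (0 - 30) = Z - 30 = -30 + Z)
11802 - p(-216, -97) = 11802 - (-30 - 216) = 11802 - 1*(-246) = 11802 + 246 = 12048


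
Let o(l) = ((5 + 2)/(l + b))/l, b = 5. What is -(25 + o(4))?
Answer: -907/36 ≈ -25.194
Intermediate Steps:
o(l) = 7/(l*(5 + l)) (o(l) = ((5 + 2)/(l + 5))/l = (7/(5 + l))/l = 7/(l*(5 + l)))
-(25 + o(4)) = -(25 + 7/(4*(5 + 4))) = -(25 + 7*(¼)/9) = -(25 + 7*(¼)*(⅑)) = -(25 + 7/36) = -1*907/36 = -907/36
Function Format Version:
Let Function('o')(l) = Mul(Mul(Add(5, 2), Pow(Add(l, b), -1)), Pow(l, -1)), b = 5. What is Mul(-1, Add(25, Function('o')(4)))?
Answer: Rational(-907, 36) ≈ -25.194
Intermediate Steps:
Function('o')(l) = Mul(7, Pow(l, -1), Pow(Add(5, l), -1)) (Function('o')(l) = Mul(Mul(Add(5, 2), Pow(Add(l, 5), -1)), Pow(l, -1)) = Mul(Mul(7, Pow(Add(5, l), -1)), Pow(l, -1)) = Mul(7, Pow(l, -1), Pow(Add(5, l), -1)))
Mul(-1, Add(25, Function('o')(4))) = Mul(-1, Add(25, Mul(7, Pow(4, -1), Pow(Add(5, 4), -1)))) = Mul(-1, Add(25, Mul(7, Rational(1, 4), Pow(9, -1)))) = Mul(-1, Add(25, Mul(7, Rational(1, 4), Rational(1, 9)))) = Mul(-1, Add(25, Rational(7, 36))) = Mul(-1, Rational(907, 36)) = Rational(-907, 36)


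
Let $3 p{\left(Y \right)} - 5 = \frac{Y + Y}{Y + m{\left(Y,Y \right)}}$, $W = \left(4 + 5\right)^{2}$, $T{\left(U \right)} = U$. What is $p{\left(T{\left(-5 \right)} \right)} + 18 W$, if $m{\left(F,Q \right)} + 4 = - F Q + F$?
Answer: $\frac{170791}{117} \approx 1459.8$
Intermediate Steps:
$m{\left(F,Q \right)} = -4 + F - F Q$ ($m{\left(F,Q \right)} = -4 + \left(- F Q + F\right) = -4 - \left(- F + F Q\right) = -4 + F - F Q$)
$W = 81$ ($W = 9^{2} = 81$)
$p{\left(Y \right)} = \frac{5}{3} + \frac{2 Y}{3 \left(-4 - Y^{2} + 2 Y\right)}$ ($p{\left(Y \right)} = \frac{5}{3} + \frac{\left(Y + Y\right) \frac{1}{Y - \left(4 - Y + Y Y\right)}}{3} = \frac{5}{3} + \frac{2 Y \frac{1}{Y - \left(4 + Y^{2} - Y\right)}}{3} = \frac{5}{3} + \frac{2 Y \frac{1}{-4 - Y^{2} + 2 Y}}{3} = \frac{5}{3} + \frac{2 Y}{3 \left(-4 - Y^{2} + 2 Y\right)}$)
$p{\left(T{\left(-5 \right)} \right)} + 18 W = \frac{20 - -60 + 5 \left(-5\right)^{2}}{3 \left(4 + \left(-5\right)^{2} - -10\right)} + 18 \cdot 81 = \frac{20 + 60 + 5 \cdot 25}{3 \left(4 + 25 + 10\right)} + 1458 = \frac{20 + 60 + 125}{3 \cdot 39} + 1458 = \frac{1}{3} \cdot \frac{1}{39} \cdot 205 + 1458 = \frac{205}{117} + 1458 = \frac{170791}{117}$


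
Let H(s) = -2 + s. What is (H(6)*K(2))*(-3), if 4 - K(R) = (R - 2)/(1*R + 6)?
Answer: -48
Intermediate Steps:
K(R) = 4 - (-2 + R)/(6 + R) (K(R) = 4 - (R - 2)/(1*R + 6) = 4 - (-2 + R)/(R + 6) = 4 - (-2 + R)/(6 + R))
(H(6)*K(2))*(-3) = ((-2 + 6)*((26 + 3*2)/(6 + 2)))*(-3) = (4*((26 + 6)/8))*(-3) = (4*((1/8)*32))*(-3) = (4*4)*(-3) = 16*(-3) = -48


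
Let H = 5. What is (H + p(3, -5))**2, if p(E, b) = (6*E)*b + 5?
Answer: 6400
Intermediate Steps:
p(E, b) = 5 + 6*E*b (p(E, b) = 6*E*b + 5 = 5 + 6*E*b)
(H + p(3, -5))**2 = (5 + (5 + 6*3*(-5)))**2 = (5 + (5 - 90))**2 = (5 - 85)**2 = (-80)**2 = 6400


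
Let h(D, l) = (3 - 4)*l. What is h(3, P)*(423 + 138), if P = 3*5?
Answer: -8415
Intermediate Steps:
P = 15
h(D, l) = -l
h(3, P)*(423 + 138) = (-1*15)*(423 + 138) = -15*561 = -8415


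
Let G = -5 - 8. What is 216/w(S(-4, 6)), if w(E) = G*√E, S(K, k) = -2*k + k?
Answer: 36*I*√6/13 ≈ 6.7832*I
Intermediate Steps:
G = -13
S(K, k) = -k
w(E) = -13*√E
216/w(S(-4, 6)) = 216/((-13*I*√6)) = 216*(I*√6/78) = 36*I*√6/13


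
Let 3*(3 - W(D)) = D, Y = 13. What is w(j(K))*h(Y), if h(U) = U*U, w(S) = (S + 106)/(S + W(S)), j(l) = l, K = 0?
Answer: 17914/3 ≈ 5971.3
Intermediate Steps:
W(D) = 3 - D/3
w(S) = (106 + S)/(3 + 2*S/3) (w(S) = (S + 106)/(S + (3 - S/3)) = (106 + S)/(3 + 2*S/3))
h(U) = U**2
w(j(K))*h(Y) = (3*(106 + 0)/(9 + 2*0))*13**2 = (3*106/(9 + 0))*169 = (3*106/9)*169 = (3*(1/9)*106)*169 = (106/3)*169 = 17914/3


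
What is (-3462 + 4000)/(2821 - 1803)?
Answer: 269/509 ≈ 0.52849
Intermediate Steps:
(-3462 + 4000)/(2821 - 1803) = 538/1018 = 538*(1/1018) = 269/509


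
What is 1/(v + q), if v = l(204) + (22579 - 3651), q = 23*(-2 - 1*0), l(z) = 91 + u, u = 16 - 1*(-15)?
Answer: 1/19004 ≈ 5.2620e-5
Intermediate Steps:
u = 31 (u = 16 + 15 = 31)
l(z) = 122 (l(z) = 91 + 31 = 122)
q = -46 (q = 23*(-2 + 0) = 23*(-2) = -46)
v = 19050 (v = 122 + (22579 - 3651) = 122 + 18928 = 19050)
1/(v + q) = 1/(19050 - 46) = 1/19004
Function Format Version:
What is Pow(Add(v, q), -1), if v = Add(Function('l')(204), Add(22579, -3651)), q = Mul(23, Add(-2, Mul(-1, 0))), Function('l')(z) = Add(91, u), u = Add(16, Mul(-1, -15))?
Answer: Rational(1, 19004) ≈ 5.2620e-5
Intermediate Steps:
u = 31 (u = Add(16, 15) = 31)
Function('l')(z) = 122 (Function('l')(z) = Add(91, 31) = 122)
q = -46 (q = Mul(23, Add(-2, 0)) = Mul(23, -2) = -46)
v = 19050 (v = Add(122, Add(22579, -3651)) = Add(122, 18928) = 19050)
Pow(Add(v, q), -1) = Pow(Add(19050, -46), -1) = Pow(19004, -1) = Rational(1, 19004)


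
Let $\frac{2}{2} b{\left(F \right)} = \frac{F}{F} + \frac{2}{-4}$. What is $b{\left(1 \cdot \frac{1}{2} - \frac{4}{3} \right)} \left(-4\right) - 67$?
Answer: $-69$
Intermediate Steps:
$b{\left(F \right)} = \frac{1}{2}$ ($b{\left(F \right)} = \frac{F}{F} + \frac{2}{-4} = 1 + 2 \left(- \frac{1}{4}\right) = 1 - \frac{1}{2} = \frac{1}{2}$)
$b{\left(1 \cdot \frac{1}{2} - \frac{4}{3} \right)} \left(-4\right) - 67 = \frac{1}{2} \left(-4\right) - 67 = -2 - 67 = -69$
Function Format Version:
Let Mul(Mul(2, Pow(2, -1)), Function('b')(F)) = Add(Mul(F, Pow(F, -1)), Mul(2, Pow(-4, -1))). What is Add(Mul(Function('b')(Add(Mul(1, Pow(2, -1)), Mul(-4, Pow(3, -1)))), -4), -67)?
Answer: -69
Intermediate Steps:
Function('b')(F) = Rational(1, 2) (Function('b')(F) = Add(Mul(F, Pow(F, -1)), Mul(2, Pow(-4, -1))) = Add(1, Mul(2, Rational(-1, 4))) = Add(1, Rational(-1, 2)) = Rational(1, 2))
Add(Mul(Function('b')(Add(Mul(1, Pow(2, -1)), Mul(-4, Pow(3, -1)))), -4), -67) = Add(Mul(Rational(1, 2), -4), -67) = Add(-2, -67) = -69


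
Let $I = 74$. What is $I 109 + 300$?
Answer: $8366$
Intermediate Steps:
$I 109 + 300 = 74 \cdot 109 + 300 = 8066 + 300 = 8366$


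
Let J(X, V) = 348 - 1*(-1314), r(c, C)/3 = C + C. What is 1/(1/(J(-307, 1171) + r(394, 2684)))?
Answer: 17766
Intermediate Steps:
r(c, C) = 6*C (r(c, C) = 3*(C + C) = 3*(2*C) = 6*C)
J(X, V) = 1662 (J(X, V) = 348 + 1314 = 1662)
1/(1/(J(-307, 1171) + r(394, 2684))) = 1/(1/(1662 + 6*2684)) = 1/(1/(1662 + 16104)) = 1/(1/17766) = 17766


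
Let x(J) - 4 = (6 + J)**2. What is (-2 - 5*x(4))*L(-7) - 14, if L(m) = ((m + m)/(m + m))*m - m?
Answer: -14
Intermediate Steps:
L(m) = 0 (L(m) = ((2*m)/((2*m)))*m - m = ((2*m)*(1/(2*m)))*m - m = 1*m - m = m - m = 0)
x(J) = 4 + (6 + J)**2
(-2 - 5*x(4))*L(-7) - 14 = (-2 - 5*(4 + (6 + 4)**2))*0 - 14 = (-2 - 5*(4 + 10**2))*0 - 14 = (-2 - 5*(4 + 100))*0 - 14 = (-2 - 5*104)*0 - 14 = (-2 - 520)*0 - 14 = -522*0 - 14 = 0 - 14 = -14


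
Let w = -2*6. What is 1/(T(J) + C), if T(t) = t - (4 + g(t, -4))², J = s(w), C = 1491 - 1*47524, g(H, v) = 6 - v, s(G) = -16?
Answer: -1/46245 ≈ -2.1624e-5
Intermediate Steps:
w = -12
C = -46033 (C = 1491 - 47524 = -46033)
J = -16
T(t) = -196 + t (T(t) = t - (4 + (6 - 1*(-4)))² = t - (4 + (6 + 4))² = t - (4 + 10)² = t - 1*14² = t - 1*196 = t - 196 = -196 + t)
1/(T(J) + C) = 1/((-196 - 16) - 46033) = 1/(-212 - 46033) = 1/(-46245) = -1/46245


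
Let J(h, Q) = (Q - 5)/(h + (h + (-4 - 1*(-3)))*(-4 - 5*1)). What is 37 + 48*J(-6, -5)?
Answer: 543/19 ≈ 28.579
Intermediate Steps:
J(h, Q) = (-5 + Q)/(9 - 8*h) (J(h, Q) = (-5 + Q)/(h + (h + (-4 + 3))*(-4 - 5)) = (-5 + Q)/(h + (h - 1)*(-9)) = (-5 + Q)/(h + (-1 + h)*(-9)) = (-5 + Q)/(h + (9 - 9*h)) = (-5 + Q)/(9 - 8*h))
37 + 48*J(-6, -5) = 37 + 48*((5 - 1*(-5))/(-9 + 8*(-6))) = 37 + 48*((5 + 5)/(-9 - 48)) = 37 + 48*(10/(-57)) = 37 + 48*(-1/57*10) = 37 + 48*(-10/57) = 37 - 160/19 = 543/19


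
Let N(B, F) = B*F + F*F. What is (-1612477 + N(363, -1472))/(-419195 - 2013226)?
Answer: -2219/270269 ≈ -0.0082103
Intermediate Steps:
N(B, F) = F² + B*F (N(B, F) = B*F + F² = F² + B*F)
(-1612477 + N(363, -1472))/(-419195 - 2013226) = (-1612477 - 1472*(363 - 1472))/(-419195 - 2013226) = (-1612477 - 1472*(-1109))/(-2432421) = (-1612477 + 1632448)*(-1/2432421) = 19971*(-1/2432421) = -2219/270269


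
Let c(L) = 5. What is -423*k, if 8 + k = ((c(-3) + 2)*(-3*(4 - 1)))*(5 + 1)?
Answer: 163278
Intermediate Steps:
k = -386 (k = -8 + ((5 + 2)*(-3*(4 - 1)))*(5 + 1) = -8 + (7*(-3*3))*6 = -8 + (7*(-9))*6 = -8 - 63*6 = -8 - 378 = -386)
-423*k = -423*(-386) = 163278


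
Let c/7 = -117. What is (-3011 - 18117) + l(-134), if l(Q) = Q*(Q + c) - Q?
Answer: 106708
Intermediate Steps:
c = -819 (c = 7*(-117) = -819)
l(Q) = -Q + Q*(-819 + Q) (l(Q) = Q*(Q - 819) - Q = Q*(-819 + Q) - Q = -Q + Q*(-819 + Q))
(-3011 - 18117) + l(-134) = (-3011 - 18117) - 134*(-820 - 134) = -21128 - 134*(-954) = -21128 + 127836 = 106708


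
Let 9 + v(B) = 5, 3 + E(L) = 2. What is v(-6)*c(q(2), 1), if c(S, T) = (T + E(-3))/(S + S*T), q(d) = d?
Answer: 0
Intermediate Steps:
E(L) = -1 (E(L) = -3 + 2 = -1)
v(B) = -4 (v(B) = -9 + 5 = -4)
c(S, T) = (-1 + T)/(S + S*T) (c(S, T) = (T - 1)/(S + S*T) = (-1 + T)/(S + S*T))
v(-6)*c(q(2), 1) = -4*(-1 + 1)/(2*(1 + 1)) = -2*0/2 = -4*0 = 0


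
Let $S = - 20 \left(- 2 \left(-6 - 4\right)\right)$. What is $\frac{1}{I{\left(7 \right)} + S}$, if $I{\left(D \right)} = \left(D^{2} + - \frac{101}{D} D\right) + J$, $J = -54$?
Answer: $- \frac{1}{506} \approx -0.0019763$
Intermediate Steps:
$S = -400$ ($S = - 20 \left(\left(-2\right) \left(-10\right)\right) = \left(-20\right) 20 = -400$)
$I{\left(D \right)} = -155 + D^{2}$ ($I{\left(D \right)} = \left(D^{2} + - \frac{101}{D} D\right) - 54 = \left(D^{2} - 101\right) - 54 = \left(-101 + D^{2}\right) - 54 = -155 + D^{2}$)
$\frac{1}{I{\left(7 \right)} + S} = \frac{1}{\left(-155 + 7^{2}\right) - 400} = \frac{1}{\left(-155 + 49\right) - 400} = \frac{1}{-106 - 400} = \frac{1}{-506} = - \frac{1}{506}$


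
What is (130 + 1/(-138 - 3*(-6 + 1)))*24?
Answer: 127912/41 ≈ 3119.8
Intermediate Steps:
(130 + 1/(-138 - 3*(-6 + 1)))*24 = (130 + 1/(-138 - 3*(-5)))*24 = (130 + 1/(-138 + 15))*24 = (130 + 1/(-123))*24 = (130 - 1/123)*24 = (15989/123)*24 = 127912/41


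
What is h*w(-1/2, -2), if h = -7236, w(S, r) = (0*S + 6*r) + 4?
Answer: 57888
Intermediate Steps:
w(S, r) = 4 + 6*r (w(S, r) = (0 + 6*r) + 4 = 6*r + 4 = 4 + 6*r)
h*w(-1/2, -2) = -7236*(4 + 6*(-2)) = -7236*(4 - 12) = -7236*(-8) = 57888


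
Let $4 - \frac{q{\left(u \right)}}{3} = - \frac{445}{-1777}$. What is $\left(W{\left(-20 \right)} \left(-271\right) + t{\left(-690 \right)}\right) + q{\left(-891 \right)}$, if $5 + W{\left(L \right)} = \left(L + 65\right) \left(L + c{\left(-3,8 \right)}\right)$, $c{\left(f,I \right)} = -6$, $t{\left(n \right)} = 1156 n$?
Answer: $- \frac{851545066}{1777} \approx -4.792 \cdot 10^{5}$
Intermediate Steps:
$q{\left(u \right)} = \frac{19989}{1777}$ ($q{\left(u \right)} = 12 - 3 \left(- \frac{445}{-1777}\right) = 12 - 3 \left(\left(-445\right) \left(- \frac{1}{1777}\right)\right) = 12 - \frac{1335}{1777} = \frac{19989}{1777}$)
$W{\left(L \right)} = -5 + \left(-6 + L\right) \left(65 + L\right)$ ($W{\left(L \right)} = -5 + \left(L + 65\right) \left(L - 6\right) = -5 + \left(65 + L\right) \left(-6 + L\right) = -5 + \left(-6 + L\right) \left(65 + L\right)$)
$\left(W{\left(-20 \right)} \left(-271\right) + t{\left(-690 \right)}\right) + q{\left(-891 \right)} = \left(\left(-395 + \left(-20\right)^{2} + 59 \left(-20\right)\right) \left(-271\right) + 1156 \left(-690\right)\right) + \frac{19989}{1777} = \left(\left(-395 + 400 - 1180\right) \left(-271\right) - 797640\right) + \frac{19989}{1777} = \left(\left(-1175\right) \left(-271\right) - 797640\right) + \frac{19989}{1777} = \left(318425 - 797640\right) + \frac{19989}{1777} = -479215 + \frac{19989}{1777} = - \frac{851545066}{1777}$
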